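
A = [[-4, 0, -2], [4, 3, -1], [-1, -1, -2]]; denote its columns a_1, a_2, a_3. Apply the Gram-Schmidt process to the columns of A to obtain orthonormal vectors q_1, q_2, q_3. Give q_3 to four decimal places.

q_3 = (-0.0788, -0.3152, -0.9457)

a_1 = (-4, 4, -1); ‖a_1‖ = 5.7446, so q_1 = (-0.6963, 0.6963, -0.1741).
q_1·a_2 = (-0.6963)·0 + 0.6963·3 + (-0.1741)·(-1) = 2.2630.
u_2 = a_2 − 2.2630·q_1 = (1.5758, 1.4242, -0.6061).
‖u_2‖ = 2.2088, so q_2 = (0.7134, 0.6448, -0.2744).
q_1·a_3 = (-0.6963)·(-2) + 0.6963·(-1) + (-0.1741)·(-2) = 1.0445; q_2·a_3 = 0.7134·(-2) + 0.6448·(-1) + (-0.2744)·(-2) = -1.5228.
u_3 = a_3 − 1.0445·q_1 + 1.5228·q_2 = (-0.1863, -0.7453, -2.2360).
‖u_3‖ = 2.3643, so q_3 = (-0.0788, -0.3152, -0.9457).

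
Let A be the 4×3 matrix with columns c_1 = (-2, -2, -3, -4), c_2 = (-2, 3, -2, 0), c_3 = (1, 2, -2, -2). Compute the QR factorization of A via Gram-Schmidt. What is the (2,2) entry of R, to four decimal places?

c_1 = (-2, -2, -3, -4); ‖c_1‖ = 5.7446, so q_1 = (-0.3482, -0.3482, -0.5222, -0.6963).
q_1·c_2 = (-0.3482)·(-2) + (-0.3482)·3 + (-0.5222)·(-2) + (-0.6963)·0 = 0.6963.
u_2 = c_2 − 0.6963·q_1 = (-1.7576, 3.2424, -1.6364, 0.4848).
r_{22} = ‖u_2‖ = 4.0639.

r_{22} = 4.0639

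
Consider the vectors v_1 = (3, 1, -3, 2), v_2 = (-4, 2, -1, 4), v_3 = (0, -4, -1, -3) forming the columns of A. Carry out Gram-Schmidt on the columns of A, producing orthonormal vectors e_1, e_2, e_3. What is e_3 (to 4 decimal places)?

v_1 = (3, 1, -3, 2); ‖v_1‖ = 4.7958, so e_1 = (0.6255, 0.2085, -0.6255, 0.4170).
e_1·v_2 = 0.6255·(-4) + 0.2085·2 + (-0.6255)·(-1) + 0.4170·4 = 0.2085.
u_2 = v_2 − 0.2085·e_1 = (-4.1304, 1.9565, -0.8696, 3.9130).
‖u_2‖ = 6.0792, so e_2 = (-0.6794, 0.3218, -0.1430, 0.6437).
e_1·v_3 = 0.6255·0 + 0.2085·(-4) + (-0.6255)·(-1) + 0.4170·(-3) = -1.4596; e_2·v_3 = (-0.6794)·0 + 0.3218·(-4) + (-0.1430)·(-1) + 0.6437·(-3) = -3.0754.
u_3 = v_3 + 1.4596·e_1 + 3.0754·e_2 = (-1.1765, -2.7059, -2.3529, -0.4118).
‖u_3‖ = 3.7963, so e_3 = (-0.3099, -0.7128, -0.6198, -0.1085).

e_3 = (-0.3099, -0.7128, -0.6198, -0.1085)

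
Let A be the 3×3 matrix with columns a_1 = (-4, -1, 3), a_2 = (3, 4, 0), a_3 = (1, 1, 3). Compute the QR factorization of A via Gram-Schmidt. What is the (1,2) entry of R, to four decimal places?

r_{12} = -3.1379

a_1 = (-4, -1, 3); ‖a_1‖ = 5.0990, so e_1 = (-0.7845, -0.1961, 0.5883).
r_{12} = e_1·a_2 = -3.1379.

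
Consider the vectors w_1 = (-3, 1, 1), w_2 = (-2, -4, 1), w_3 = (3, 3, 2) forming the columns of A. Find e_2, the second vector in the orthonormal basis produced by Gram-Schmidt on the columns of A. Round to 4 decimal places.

e_1 = w_1/‖w_1‖ = (-3, 1, 1)/3.3166 = (-0.9045, 0.3015, 0.3015).
r_{12} = e_1·w_2 = 0.9045.
u_2 = w_2 − 0.9045·e_1 = (-1.1818, -4.2727, 0.7273).
‖u_2‖ = 4.4924, so e_2 = (-0.2631, -0.9511, 0.1619).

e_2 = (-0.2631, -0.9511, 0.1619)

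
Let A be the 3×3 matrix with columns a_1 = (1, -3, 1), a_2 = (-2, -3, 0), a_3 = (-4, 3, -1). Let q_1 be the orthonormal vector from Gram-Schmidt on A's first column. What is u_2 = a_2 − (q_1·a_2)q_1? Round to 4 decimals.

u_2 = (-2.6364, -1.0909, -0.6364)

a_1 = (1, -3, 1); ‖a_1‖ = 3.3166, so q_1 = (0.3015, -0.9045, 0.3015).
q_1·a_2 = 0.3015·(-2) + (-0.9045)·(-3) + 0.3015·0 = 2.1106.
u_2 = a_2 − 2.1106·q_1 = (-2.6364, -1.0909, -0.6364).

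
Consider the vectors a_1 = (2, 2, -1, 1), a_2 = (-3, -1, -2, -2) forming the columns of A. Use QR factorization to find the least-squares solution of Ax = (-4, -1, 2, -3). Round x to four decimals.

x = (-1.2931, 0.2586)

e_1 = a_1/‖a_1‖ = (2, 2, -1, 1)/3.1623 = (0.6325, 0.6325, -0.3162, 0.3162).
r_{12} = e_1·a_2 = -2.5298.
u_2 = a_2 + 2.5298·e_1 = (-1.4000, 0.6000, -2.8000, -1.2000).
‖u_2‖ = 3.4059, so e_2 = (-0.4111, 0.1762, -0.8221, -0.3523).
Qᵀb = (-4.7434, 0.8808).
Back-substitute: x_2 = 0.8808/3.4059 = 0.2586.
x_1 = (-4.7434 + 2.5298·0.2586)/3.1623 = -1.2931.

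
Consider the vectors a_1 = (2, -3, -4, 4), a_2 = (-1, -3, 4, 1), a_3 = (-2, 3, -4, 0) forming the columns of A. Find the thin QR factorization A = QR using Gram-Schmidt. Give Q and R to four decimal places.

a_1 = (2, -3, -4, 4); ‖a_1‖ = 6.7082, so q_1 = (0.2981, -0.4472, -0.5963, 0.5963).
q_1·a_2 = 0.2981·(-1) + (-0.4472)·(-3) + (-0.5963)·4 + 0.5963·1 = -0.7454.
u_2 = a_2 + 0.7454·q_1 = (-0.7778, -3.3333, 3.5556, 1.4444).
‖u_2‖ = 5.1424, so q_2 = (-0.1512, -0.6482, 0.6914, 0.2809).
q_1·a_3 = 0.2981·(-2) + (-0.4472)·3 + (-0.5963)·(-4) + 0.5963·0 = 0.4472; q_2·a_3 = (-0.1512)·(-2) + (-0.6482)·3 + 0.6914·(-4) + 0.2809·0 = -4.4078.
u_3 = a_3 − 0.4472·q_1 + 4.4078·q_2 = (-2.8000, 0.3429, -0.6857, 0.9714).
‖u_3‖ = 3.0613, so q_3 = (-0.9147, 0.1120, -0.2240, 0.3173).

Q = [[0.2981, -0.1512, -0.9147], [-0.4472, -0.6482, 0.1120], [-0.5963, 0.6914, -0.2240], [0.5963, 0.2809, 0.3173]], R = [[6.7082, -0.7454, 0.4472], [0.0000, 5.1424, -4.4078], [0.0000, 0.0000, 3.0613]]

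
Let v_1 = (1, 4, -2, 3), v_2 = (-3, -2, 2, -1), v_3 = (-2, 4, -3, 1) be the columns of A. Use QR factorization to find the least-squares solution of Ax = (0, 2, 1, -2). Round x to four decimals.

x = (-0.3818, -0.2182, 0.3273)

v_1 = (1, 4, -2, 3); ‖v_1‖ = 5.4772, so q_1 = (0.1826, 0.7303, -0.3651, 0.5477).
q_1·v_2 = 0.1826·(-3) + 0.7303·(-2) + (-0.3651)·2 + 0.5477·(-1) = -3.2863.
u_2 = v_2 + 3.2863·q_1 = (-2.4000, 0.4000, 0.8000, 0.8000).
‖u_2‖ = 2.6833, so q_2 = (-0.8944, 0.1491, 0.2981, 0.2981).
q_1·v_3 = 0.1826·(-2) + 0.7303·4 + (-0.3651)·(-3) + 0.5477·1 = 4.1992; q_2·v_3 = (-0.8944)·(-2) + 0.1491·4 + 0.2981·(-3) + 0.2981·1 = 1.7889.
u_3 = v_3 − 4.1992·q_1 − 1.7889·q_2 = (-1.1667, 0.6667, -2.0000, -1.8333).
‖u_3‖ = 3.0277, so q_3 = (-0.3853, 0.2202, -0.6606, -0.6055).
Qᵀb = (0.0000, 0.0000, 0.9909).
Back-substitute: x_3 = 0.9909/3.0277 = 0.3273.
x_2 = (0.0000 − 1.7889·0.3273)/2.6833 = -0.2182.
x_1 = (0.0000 + 3.2863·(-0.2182) − 4.1992·0.3273)/5.4772 = -0.3818.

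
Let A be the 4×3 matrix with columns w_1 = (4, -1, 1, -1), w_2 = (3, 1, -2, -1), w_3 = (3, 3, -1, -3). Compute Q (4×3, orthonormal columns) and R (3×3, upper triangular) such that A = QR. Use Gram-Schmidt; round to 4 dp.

w_1 = (4, -1, 1, -1); ‖w_1‖ = 4.3589, so e_1 = (0.9177, -0.2294, 0.2294, -0.2294).
e_1·w_2 = 0.9177·3 + (-0.2294)·1 + 0.2294·(-2) + (-0.2294)·(-1) = 2.2942.
u_2 = w_2 − 2.2942·e_1 = (0.8947, 1.5263, -2.5263, -0.4737).
‖u_2‖ = 3.1204, so e_2 = (0.2867, 0.4891, -0.8096, -0.1518).
e_1·w_3 = 0.9177·3 + (-0.2294)·3 + 0.2294·(-1) + (-0.2294)·(-3) = 2.5236; e_2·w_3 = 0.2867·3 + 0.4891·3 + (-0.8096)·(-1) + (-0.1518)·(-3) = 3.5927.
u_3 = w_3 − 2.5236·e_1 − 3.5927·e_2 = (-0.3459, 1.8216, 1.3297, -1.8757).
‖u_3‖ = 2.9537, so e_3 = (-0.1171, 0.6167, 0.4502, -0.6350).

Q = [[0.9177, 0.2867, -0.1171], [-0.2294, 0.4891, 0.6167], [0.2294, -0.8096, 0.4502], [-0.2294, -0.1518, -0.6350]], R = [[4.3589, 2.2942, 2.5236], [0.0000, 3.1204, 3.5927], [0.0000, 0.0000, 2.9537]]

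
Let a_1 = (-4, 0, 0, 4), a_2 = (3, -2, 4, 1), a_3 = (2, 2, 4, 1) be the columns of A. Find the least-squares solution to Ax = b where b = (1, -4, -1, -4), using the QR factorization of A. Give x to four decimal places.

q_1 = a_1/‖a_1‖ = (-4, 0, 0, 4)/5.6569 = (-0.7071, 0.0000, 0.0000, 0.7071).
r_{12} = q_1·a_2 = -1.4142.
u_2 = a_2 + 1.4142·q_1 = (2.0000, -2.0000, 4.0000, 2.0000).
‖u_2‖ = 5.2915, so q_2 = (0.3780, -0.3780, 0.7559, 0.3780).
r_{13} = q_1·a_3 = -0.7071; r_{23} = q_2·a_3 = 3.4017.
u_3 = a_3 + 0.7071·q_1 − 3.4017·q_2 = (0.2143, 3.2857, 1.4286, 0.2143).
‖u_3‖ = 3.5956, so q_3 = (0.0596, 0.9138, 0.3973, 0.0596).
Qᵀb = (-3.5355, -0.3780, -4.2313).
Back-substitute: x_3 = -4.2313/3.5956 = -1.1768.
x_2 = (-0.3780 − 3.4017·(-1.1768))/5.2915 = 0.6851.
x_1 = (-3.5355 + 1.4142·0.6851 + 0.7071·(-1.1768))/5.6569 = -0.6008.

x = (-0.6008, 0.6851, -1.1768)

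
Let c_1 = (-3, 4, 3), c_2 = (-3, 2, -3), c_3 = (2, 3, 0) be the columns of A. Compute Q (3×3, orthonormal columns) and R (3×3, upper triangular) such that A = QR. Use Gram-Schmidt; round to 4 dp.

Q = [[-0.5145, -0.5115, 0.6882], [0.6860, 0.2361, 0.6882], [0.5145, -0.8262, -0.2294]], R = [[5.8310, 1.3720, 1.0290], [0.0000, 4.4853, -0.3148], [0.0000, 0.0000, 3.4412]]

c_1 = (-3, 4, 3); ‖c_1‖ = 5.8310, so q_1 = (-0.5145, 0.6860, 0.5145).
q_1·c_2 = (-0.5145)·(-3) + 0.6860·2 + 0.5145·(-3) = 1.3720.
u_2 = c_2 − 1.3720·q_1 = (-2.2941, 1.0588, -3.7059).
‖u_2‖ = 4.4853, so q_2 = (-0.5115, 0.2361, -0.8262).
q_1·c_3 = (-0.5145)·2 + 0.6860·3 + 0.5145·0 = 1.0290; q_2·c_3 = (-0.5115)·2 + 0.2361·3 + (-0.8262)·0 = -0.3148.
u_3 = c_3 − 1.0290·q_1 + 0.3148·q_2 = (2.3684, 2.3684, -0.7895).
‖u_3‖ = 3.4412, so q_3 = (0.6882, 0.6882, -0.2294).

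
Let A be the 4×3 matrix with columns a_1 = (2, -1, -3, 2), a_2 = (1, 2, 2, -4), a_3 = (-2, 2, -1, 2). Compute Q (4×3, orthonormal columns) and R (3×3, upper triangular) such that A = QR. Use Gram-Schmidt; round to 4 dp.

Q = [[0.4714, 0.6803, -0.2641], [-0.2357, 0.3254, 0.8816], [-0.7071, -0.0887, -0.3301], [0.4714, -0.6507, 0.2097]], R = [[4.2426, -3.2998, 0.2357], [0.0000, 3.7565, -1.9226], [0.0000, 0.0000, 3.0411]]

a_1 = (2, -1, -3, 2); ‖a_1‖ = 4.2426, so e_1 = (0.4714, -0.2357, -0.7071, 0.4714).
e_1·a_2 = 0.4714·1 + (-0.2357)·2 + (-0.7071)·2 + 0.4714·(-4) = -3.2998.
u_2 = a_2 + 3.2998·e_1 = (2.5556, 1.2222, -0.3333, -2.4444).
‖u_2‖ = 3.7565, so e_2 = (0.6803, 0.3254, -0.0887, -0.6507).
e_1·a_3 = 0.4714·(-2) + (-0.2357)·2 + (-0.7071)·(-1) + 0.4714·2 = 0.2357; e_2·a_3 = 0.6803·(-2) + 0.3254·2 + (-0.0887)·(-1) + (-0.6507)·2 = -1.9226.
u_3 = a_3 − 0.2357·e_1 + 1.9226·e_2 = (-0.8031, 2.6811, -1.0039, 0.6378).
‖u_3‖ = 3.0411, so e_3 = (-0.2641, 0.8816, -0.3301, 0.2097).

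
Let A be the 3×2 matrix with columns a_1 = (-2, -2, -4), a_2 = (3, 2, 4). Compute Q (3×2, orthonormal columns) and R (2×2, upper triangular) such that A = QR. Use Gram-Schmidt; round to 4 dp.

Q = [[-0.4082, 0.9129], [-0.4082, -0.1826], [-0.8165, -0.3651]], R = [[4.8990, -5.3072], [0.0000, 0.9129]]

a_1 = (-2, -2, -4); ‖a_1‖ = 4.8990, so q_1 = (-0.4082, -0.4082, -0.8165).
q_1·a_2 = (-0.4082)·3 + (-0.4082)·2 + (-0.8165)·4 = -5.3072.
u_2 = a_2 + 5.3072·q_1 = (0.8333, -0.1667, -0.3333).
‖u_2‖ = 0.9129, so q_2 = (0.9129, -0.1826, -0.3651).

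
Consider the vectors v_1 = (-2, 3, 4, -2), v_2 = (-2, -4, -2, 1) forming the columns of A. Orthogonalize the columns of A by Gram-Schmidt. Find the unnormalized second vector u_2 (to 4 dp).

v_1 = (-2, 3, 4, -2); ‖v_1‖ = 5.7446, so e_1 = (-0.3482, 0.5222, 0.6963, -0.3482).
e_1·v_2 = (-0.3482)·(-2) + 0.5222·(-4) + 0.6963·(-2) + (-0.3482)·1 = -3.1334.
u_2 = v_2 + 3.1334·e_1 = (-3.0909, -2.3636, 0.1818, -0.0909).

u_2 = (-3.0909, -2.3636, 0.1818, -0.0909)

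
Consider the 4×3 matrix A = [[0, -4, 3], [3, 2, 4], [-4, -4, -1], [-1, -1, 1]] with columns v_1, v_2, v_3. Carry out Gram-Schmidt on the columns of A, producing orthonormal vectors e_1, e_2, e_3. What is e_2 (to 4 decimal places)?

e_2 = (-0.9802, -0.1602, -0.1131, -0.0283)

v_1 = (0, 3, -4, -1); ‖v_1‖ = 5.0990, so e_1 = (0.0000, 0.5883, -0.7845, -0.1961).
e_1·v_2 = 0.0000·(-4) + 0.5883·2 + (-0.7845)·(-4) + (-0.1961)·(-1) = 4.5107.
u_2 = v_2 − 4.5107·e_1 = (-4.0000, -0.6538, -0.4615, -0.1154).
‖u_2‖ = 4.0809, so e_2 = (-0.9802, -0.1602, -0.1131, -0.0283).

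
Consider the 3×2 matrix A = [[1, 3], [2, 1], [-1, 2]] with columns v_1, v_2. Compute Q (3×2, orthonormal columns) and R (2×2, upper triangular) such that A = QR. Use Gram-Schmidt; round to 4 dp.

Q = [[0.4082, 0.7071], [0.8165, 0.0000], [-0.4082, 0.7071]], R = [[2.4495, 1.2247], [0.0000, 3.5355]]

v_1 = (1, 2, -1); ‖v_1‖ = 2.4495, so q_1 = (0.4082, 0.8165, -0.4082).
q_1·v_2 = 0.4082·3 + 0.8165·1 + (-0.4082)·2 = 1.2247.
u_2 = v_2 − 1.2247·q_1 = (2.5000, 0.0000, 2.5000).
‖u_2‖ = 3.5355, so q_2 = (0.7071, 0.0000, 0.7071).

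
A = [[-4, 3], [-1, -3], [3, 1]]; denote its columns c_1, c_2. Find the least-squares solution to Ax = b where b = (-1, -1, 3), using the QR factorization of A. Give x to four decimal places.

c_1 = (-4, -1, 3); ‖c_1‖ = 5.0990, so e_1 = (-0.7845, -0.1961, 0.5883).
e_1·c_2 = (-0.7845)·3 + (-0.1961)·(-3) + 0.5883·1 = -1.1767.
u_2 = c_2 + 1.1767·e_1 = (2.0769, -3.2308, 1.6923).
‖u_2‖ = 4.1971, so e_2 = (0.4949, -0.7698, 0.4032).
Qᵀb = (2.7456, 1.4846).
Back-substitute: x_2 = 1.4846/4.1971 = 0.3537.
x_1 = (2.7456 + 1.1767·0.3537)/5.0990 = 0.6201.

x = (0.6201, 0.3537)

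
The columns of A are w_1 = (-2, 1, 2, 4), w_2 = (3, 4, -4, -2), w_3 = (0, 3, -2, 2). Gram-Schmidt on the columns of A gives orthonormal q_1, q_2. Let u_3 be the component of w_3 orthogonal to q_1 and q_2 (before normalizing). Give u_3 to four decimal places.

w_1 = (-2, 1, 2, 4); ‖w_1‖ = 5.0000, so q_1 = (-0.4000, 0.2000, 0.4000, 0.8000).
q_1·w_2 = (-0.4000)·3 + 0.2000·4 + 0.4000·(-4) + 0.8000·(-2) = -3.6000.
u_2 = w_2 + 3.6000·q_1 = (1.5600, 4.7200, -2.5600, 0.8800).
‖u_2‖ = 5.6604, so q_2 = (0.2756, 0.8339, -0.4523, 0.1555).
q_1·w_3 = (-0.4000)·0 + 0.2000·3 + 0.4000·(-2) + 0.8000·2 = 1.4000; q_2·w_3 = 0.2756·0 + 0.8339·3 + (-0.4523)·(-2) + 0.1555·2 = 3.7171.
u_3 = w_3 − 1.4000·q_1 − 3.7171·q_2 = (-0.4644, -0.3795, -0.8789, 0.3021).

u_3 = (-0.4644, -0.3795, -0.8789, 0.3021)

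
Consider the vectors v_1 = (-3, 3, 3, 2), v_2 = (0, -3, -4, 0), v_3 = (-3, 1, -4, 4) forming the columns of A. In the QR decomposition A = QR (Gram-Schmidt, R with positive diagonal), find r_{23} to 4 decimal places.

r_{23} = 5.6115

e_1 = v_1/‖v_1‖ = (-3, 3, 3, 2)/5.5678 = (-0.5388, 0.5388, 0.5388, 0.3592).
r_{12} = e_1·v_2 = -3.7717.
u_2 = v_2 + 3.7717·e_1 = (-2.0323, -0.9677, -1.9677, 1.3548).
‖u_2‖ = 3.2824, so e_2 = (-0.6191, -0.2948, -0.5995, 0.4128).
r_{23} = e_2·v_3 = 5.6115.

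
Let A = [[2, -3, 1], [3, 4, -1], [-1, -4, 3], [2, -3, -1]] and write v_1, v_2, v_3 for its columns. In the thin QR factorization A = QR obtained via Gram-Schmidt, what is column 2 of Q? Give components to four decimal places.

e_1 = v_1/‖v_1‖ = (2, 3, -1, 2)/4.2426 = (0.4714, 0.7071, -0.2357, 0.4714).
r_{12} = e_1·v_2 = 0.9428.
u_2 = v_2 − 0.9428·e_1 = (-3.4444, 3.3333, -3.7778, -3.4444).
‖u_2‖ = 7.0079, so e_2 = (-0.4915, 0.4757, -0.5391, -0.4915).

e_2 = (-0.4915, 0.4757, -0.5391, -0.4915)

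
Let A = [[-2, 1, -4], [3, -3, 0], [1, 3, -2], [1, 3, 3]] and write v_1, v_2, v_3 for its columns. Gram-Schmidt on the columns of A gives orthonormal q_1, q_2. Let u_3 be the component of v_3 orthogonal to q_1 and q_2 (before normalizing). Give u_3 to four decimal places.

q_1 = v_1/‖v_1‖ = (-2, 3, 1, 1)/3.8730 = (-0.5164, 0.7746, 0.2582, 0.2582).
r_{12} = q_1·v_2 = -1.2910.
u_2 = v_2 + 1.2910·q_1 = (0.3333, -2.0000, 3.3333, 3.3333).
‖u_2‖ = 5.1316, so q_2 = (0.0650, -0.3897, 0.6496, 0.6496).
r_{13} = q_1·v_3 = 2.3238; r_{23} = q_2·v_3 = 0.3897.
u_3 = v_3 − 2.3238·q_1 − 0.3897·q_2 = (-2.8253, -1.6481, -2.8532, 2.1468).

u_3 = (-2.8253, -1.6481, -2.8532, 2.1468)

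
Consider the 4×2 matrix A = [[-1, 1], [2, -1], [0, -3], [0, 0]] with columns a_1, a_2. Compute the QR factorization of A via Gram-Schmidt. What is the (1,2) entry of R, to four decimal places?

r_{12} = -1.3416

a_1 = (-1, 2, 0, 0); ‖a_1‖ = 2.2361, so e_1 = (-0.4472, 0.8944, 0.0000, 0.0000).
r_{12} = e_1·a_2 = -1.3416.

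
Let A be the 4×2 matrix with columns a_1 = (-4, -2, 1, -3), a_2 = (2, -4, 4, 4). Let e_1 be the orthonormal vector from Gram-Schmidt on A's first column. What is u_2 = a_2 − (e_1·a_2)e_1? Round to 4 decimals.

e_1 = a_1/‖a_1‖ = (-4, -2, 1, -3)/5.4772 = (-0.7303, -0.3651, 0.1826, -0.5477).
r_{12} = e_1·a_2 = -1.4606.
u_2 = a_2 + 1.4606·e_1 = (0.9333, -4.5333, 4.2667, 3.2000).

u_2 = (0.9333, -4.5333, 4.2667, 3.2000)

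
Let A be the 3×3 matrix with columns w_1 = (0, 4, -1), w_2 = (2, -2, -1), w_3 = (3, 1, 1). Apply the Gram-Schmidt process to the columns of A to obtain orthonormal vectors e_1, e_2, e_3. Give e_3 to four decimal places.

e_3 = (0.5883, 0.1961, 0.7845)

w_1 = (0, 4, -1); ‖w_1‖ = 4.1231, so e_1 = (0.0000, 0.9701, -0.2425).
e_1·w_2 = 0.0000·2 + 0.9701·(-2) + (-0.2425)·(-1) = -1.6977.
u_2 = w_2 + 1.6977·e_1 = (2.0000, -0.3529, -1.4118).
‖u_2‖ = 2.4734, so e_2 = (0.8086, -0.1427, -0.5708).
e_1·w_3 = 0.0000·3 + 0.9701·1 + (-0.2425)·1 = 0.7276; e_2·w_3 = 0.8086·3 + (-0.1427)·1 + (-0.5708)·1 = 1.7123.
u_3 = w_3 − 0.7276·e_1 − 1.7123·e_2 = (1.6154, 0.5385, 2.1538).
‖u_3‖ = 2.7456, so e_3 = (0.5883, 0.1961, 0.7845).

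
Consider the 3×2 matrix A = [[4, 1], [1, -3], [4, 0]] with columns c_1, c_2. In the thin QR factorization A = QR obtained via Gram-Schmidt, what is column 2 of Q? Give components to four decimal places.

c_1 = (4, 1, 4); ‖c_1‖ = 5.7446, so e_1 = (0.6963, 0.1741, 0.6963).
e_1·c_2 = 0.6963·1 + 0.1741·(-3) + 0.6963·0 = 0.1741.
u_2 = c_2 − 0.1741·e_1 = (0.8788, -3.0303, -0.1212).
‖u_2‖ = 3.1575, so e_2 = (0.2783, -0.9597, -0.0384).

e_2 = (0.2783, -0.9597, -0.0384)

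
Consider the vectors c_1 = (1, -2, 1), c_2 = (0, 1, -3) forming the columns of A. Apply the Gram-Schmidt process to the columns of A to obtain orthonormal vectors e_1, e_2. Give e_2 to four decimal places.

e_2 = (0.3450, -0.2760, -0.8971)

c_1 = (1, -2, 1); ‖c_1‖ = 2.4495, so e_1 = (0.4082, -0.8165, 0.4082).
e_1·c_2 = 0.4082·0 + (-0.8165)·1 + 0.4082·(-3) = -2.0412.
u_2 = c_2 + 2.0412·e_1 = (0.8333, -0.6667, -2.1667).
‖u_2‖ = 2.4152, so e_2 = (0.3450, -0.2760, -0.8971).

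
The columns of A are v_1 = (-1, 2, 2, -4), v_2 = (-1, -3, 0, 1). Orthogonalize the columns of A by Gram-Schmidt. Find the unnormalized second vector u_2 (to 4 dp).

u_2 = (-1.3600, -2.2800, 0.7200, -0.4400)

e_1 = v_1/‖v_1‖ = (-1, 2, 2, -4)/5.0000 = (-0.2000, 0.4000, 0.4000, -0.8000).
r_{12} = e_1·v_2 = -1.8000.
u_2 = v_2 + 1.8000·e_1 = (-1.3600, -2.2800, 0.7200, -0.4400).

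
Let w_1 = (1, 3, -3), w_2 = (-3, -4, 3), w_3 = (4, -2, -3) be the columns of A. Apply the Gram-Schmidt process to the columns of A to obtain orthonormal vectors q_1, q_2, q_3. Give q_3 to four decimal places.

w_1 = (1, 3, -3); ‖w_1‖ = 4.3589, so q_1 = (0.2294, 0.6882, -0.6882).
q_1·w_2 = 0.2294·(-3) + 0.6882·(-4) + (-0.6882)·3 = -5.5060.
u_2 = w_2 + 5.5060·q_1 = (-1.7368, -0.2105, -0.7895).
‖u_2‖ = 1.9194, so q_2 = (-0.9049, -0.1097, -0.4113).
q_1·w_3 = 0.2294·4 + 0.6882·(-2) + (-0.6882)·(-3) = 1.6059; q_2·w_3 = (-0.9049)·4 + (-0.1097)·(-2) + (-0.4113)·(-3) = -2.1662.
u_3 = w_3 − 1.6059·q_1 + 2.1662·q_2 = (1.6714, -3.3429, -2.7857).
‖u_3‖ = 4.6614, so q_3 = (0.3586, -0.7171, -0.5976).

q_3 = (0.3586, -0.7171, -0.5976)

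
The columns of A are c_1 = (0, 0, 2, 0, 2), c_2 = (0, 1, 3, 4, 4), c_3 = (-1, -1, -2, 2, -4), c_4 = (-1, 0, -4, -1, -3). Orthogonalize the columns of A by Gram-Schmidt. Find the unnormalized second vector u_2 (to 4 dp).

u_2 = (0.0000, 1.0000, -0.5000, 4.0000, 0.5000)

e_1 = c_1/‖c_1‖ = (0, 0, 2, 0, 2)/2.8284 = (0.0000, 0.0000, 0.7071, 0.0000, 0.7071).
r_{12} = e_1·c_2 = 4.9497.
u_2 = c_2 − 4.9497·e_1 = (0.0000, 1.0000, -0.5000, 4.0000, 0.5000).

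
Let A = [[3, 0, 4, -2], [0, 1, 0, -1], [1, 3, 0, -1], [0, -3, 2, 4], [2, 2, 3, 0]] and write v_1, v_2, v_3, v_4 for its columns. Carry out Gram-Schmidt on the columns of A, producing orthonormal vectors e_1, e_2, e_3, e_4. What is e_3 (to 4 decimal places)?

e_3 = (-0.4210, 0.3536, -0.1010, 0.4715, 0.6820)

v_1 = (3, 0, 1, 0, 2); ‖v_1‖ = 3.7417, so e_1 = (0.8018, 0.0000, 0.2673, 0.0000, 0.5345).
e_1·v_2 = 0.8018·0 + 0.0000·1 + 0.2673·3 + 0.0000·(-3) + 0.5345·2 = 1.8708.
u_2 = v_2 − 1.8708·e_1 = (-1.5000, 1.0000, 2.5000, -3.0000, 1.0000).
‖u_2‖ = 4.4159, so e_2 = (-0.3397, 0.2265, 0.5661, -0.6794, 0.2265).
e_1·v_3 = 0.8018·4 + 0.0000·0 + 0.2673·0 + 0.0000·2 + 0.5345·3 = 4.8107; e_2·v_3 = (-0.3397)·4 + 0.2265·0 + 0.5661·0 + (-0.6794)·2 + 0.2265·3 = -2.0381.
u_3 = v_3 − 4.8107·e_1 + 2.0381·e_2 = (-0.5495, 0.4615, -0.1319, 0.6154, 0.8901).
‖u_3‖ = 1.3051, so e_3 = (-0.4210, 0.3536, -0.1010, 0.4715, 0.6820).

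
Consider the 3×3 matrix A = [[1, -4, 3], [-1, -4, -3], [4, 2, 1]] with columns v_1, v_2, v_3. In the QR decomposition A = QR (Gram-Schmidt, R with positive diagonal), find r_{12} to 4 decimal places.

v_1 = (1, -1, 4); ‖v_1‖ = 4.2426, so e_1 = (0.2357, -0.2357, 0.9428).
r_{12} = e_1·v_2 = 1.8856.

r_{12} = 1.8856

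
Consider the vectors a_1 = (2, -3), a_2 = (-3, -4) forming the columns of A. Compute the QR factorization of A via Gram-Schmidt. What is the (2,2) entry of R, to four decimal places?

r_{22} = 4.7150

a_1 = (2, -3); ‖a_1‖ = 3.6056, so e_1 = (0.5547, -0.8321).
e_1·a_2 = 0.5547·(-3) + (-0.8321)·(-4) = 1.6641.
u_2 = a_2 − 1.6641·e_1 = (-3.9231, -2.6154).
r_{22} = ‖u_2‖ = 4.7150.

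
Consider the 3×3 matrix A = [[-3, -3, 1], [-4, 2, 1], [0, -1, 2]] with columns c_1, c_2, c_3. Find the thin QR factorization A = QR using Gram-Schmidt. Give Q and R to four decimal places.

Q = [[-0.6000, -0.7708, -0.2141], [-0.8000, 0.5781, 0.1606], [0.0000, -0.2676, 0.9635]], R = [[5.0000, 0.2000, -1.4000], [0.0000, 3.7363, -0.7280], [0.0000, 0.0000, 1.8735]]

q_1 = c_1/‖c_1‖ = (-3, -4, 0)/5.0000 = (-0.6000, -0.8000, 0.0000).
r_{12} = q_1·c_2 = 0.2000.
u_2 = c_2 − 0.2000·q_1 = (-2.8800, 2.1600, -1.0000).
‖u_2‖ = 3.7363, so q_2 = (-0.7708, 0.5781, -0.2676).
r_{13} = q_1·c_3 = -1.4000; r_{23} = q_2·c_3 = -0.7280.
u_3 = c_3 + 1.4000·q_1 + 0.7280·q_2 = (-0.4011, 0.3009, 1.8052).
‖u_3‖ = 1.8735, so q_3 = (-0.2141, 0.1606, 0.9635).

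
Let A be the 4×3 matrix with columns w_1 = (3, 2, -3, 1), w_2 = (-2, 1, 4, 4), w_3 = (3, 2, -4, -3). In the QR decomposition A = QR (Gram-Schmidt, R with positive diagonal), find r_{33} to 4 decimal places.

w_1 = (3, 2, -3, 1); ‖w_1‖ = 4.7958, so q_1 = (0.6255, 0.4170, -0.6255, 0.2085).
q_1·w_2 = 0.6255·(-2) + 0.4170·1 + (-0.6255)·4 + 0.2085·4 = -2.5022.
u_2 = w_2 + 2.5022·q_1 = (-0.4348, 2.0435, 2.4348, 4.5217).
‖u_2‖ = 5.5443, so q_2 = (-0.0784, 0.3686, 0.4392, 0.8156).
q_1·w_3 = 0.6255·3 + 0.4170·2 + (-0.6255)·(-4) + 0.2085·(-3) = 4.5873; q_2·w_3 = (-0.0784)·3 + 0.3686·2 + 0.4392·(-4) + 0.8156·(-3) = -3.7014.
u_3 = w_3 − 4.5873·q_1 + 3.7014·q_2 = (-0.1598, 1.4512, 0.4950, -0.9378).
r_{33} = ‖u_3‖ = 1.8044.

r_{33} = 1.8044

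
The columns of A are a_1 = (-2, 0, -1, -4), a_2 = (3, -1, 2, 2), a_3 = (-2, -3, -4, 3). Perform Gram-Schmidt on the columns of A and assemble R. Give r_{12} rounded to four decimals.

e_1 = a_1/‖a_1‖ = (-2, 0, -1, -4)/4.5826 = (-0.4364, 0.0000, -0.2182, -0.8729).
r_{12} = e_1·a_2 = -3.4915.

r_{12} = -3.4915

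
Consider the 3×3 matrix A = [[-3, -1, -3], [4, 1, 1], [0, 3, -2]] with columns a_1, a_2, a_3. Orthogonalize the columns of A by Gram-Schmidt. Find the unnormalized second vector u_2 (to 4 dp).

u_2 = (-0.1600, -0.1200, 3.0000)

e_1 = a_1/‖a_1‖ = (-3, 4, 0)/5.0000 = (-0.6000, 0.8000, 0.0000).
r_{12} = e_1·a_2 = 1.4000.
u_2 = a_2 − 1.4000·e_1 = (-0.1600, -0.1200, 3.0000).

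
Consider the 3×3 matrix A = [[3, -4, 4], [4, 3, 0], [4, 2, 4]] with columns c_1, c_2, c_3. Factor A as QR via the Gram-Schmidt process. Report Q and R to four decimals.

Q = [[0.4685, -0.8754, -0.1193], [0.6247, 0.4237, -0.6559], [0.6247, 0.2328, 0.7454]], R = [[6.4031, 1.2494, 4.3729], [0.0000, 5.2382, -2.5702], [0.0000, 0.0000, 2.5044]]

q_1 = c_1/‖c_1‖ = (3, 4, 4)/6.4031 = (0.4685, 0.6247, 0.6247).
r_{12} = q_1·c_2 = 1.2494.
u_2 = c_2 − 1.2494·q_1 = (-4.5854, 2.2195, 1.2195).
‖u_2‖ = 5.2382, so q_2 = (-0.8754, 0.4237, 0.2328).
r_{13} = q_1·c_3 = 4.3729; r_{23} = q_2·c_3 = -2.5702.
u_3 = c_3 − 4.3729·q_1 + 2.5702·q_2 = (-0.2987, -1.6427, 1.8667).
‖u_3‖ = 2.5044, so q_3 = (-0.1193, -0.6559, 0.7454).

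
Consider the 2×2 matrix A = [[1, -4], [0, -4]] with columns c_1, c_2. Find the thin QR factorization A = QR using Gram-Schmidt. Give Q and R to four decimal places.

c_1 = (1, 0); ‖c_1‖ = 1.0000, so e_1 = (1.0000, 0.0000).
e_1·c_2 = 1.0000·(-4) + 0.0000·(-4) = -4.0000.
u_2 = c_2 + 4.0000·e_1 = (0.0000, -4.0000).
‖u_2‖ = 4.0000, so e_2 = (0.0000, -1.0000).

Q = [[1.0000, 0.0000], [0.0000, -1.0000]], R = [[1.0000, -4.0000], [0.0000, 4.0000]]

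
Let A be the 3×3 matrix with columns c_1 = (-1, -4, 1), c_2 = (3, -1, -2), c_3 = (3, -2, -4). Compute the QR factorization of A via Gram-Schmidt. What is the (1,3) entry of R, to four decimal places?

c_1 = (-1, -4, 1); ‖c_1‖ = 4.2426, so q_1 = (-0.2357, -0.9428, 0.2357).
r_{13} = q_1·c_3 = 0.2357.

r_{13} = 0.2357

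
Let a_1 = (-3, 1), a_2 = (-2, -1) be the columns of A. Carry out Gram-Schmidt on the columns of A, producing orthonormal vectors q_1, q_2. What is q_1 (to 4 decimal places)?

q_1 = a_1/‖a_1‖ = (-3, 1)/3.1623 = (-0.9487, 0.3162).

q_1 = (-0.9487, 0.3162)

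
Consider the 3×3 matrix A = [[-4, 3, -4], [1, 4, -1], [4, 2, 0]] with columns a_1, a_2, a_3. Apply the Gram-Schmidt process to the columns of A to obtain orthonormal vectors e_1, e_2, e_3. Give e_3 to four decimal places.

a_1 = (-4, 1, 4); ‖a_1‖ = 5.7446, so e_1 = (-0.6963, 0.1741, 0.6963).
e_1·a_2 = (-0.6963)·3 + 0.1741·4 + 0.6963·2 = 0.0000.
u_2 = a_2 + 0.0000·e_1 = (3.0000, 4.0000, 2.0000).
‖u_2‖ = 5.3852, so e_2 = (0.5571, 0.7428, 0.3714).
e_1·a_3 = (-0.6963)·(-4) + 0.1741·(-1) + 0.6963·0 = 2.6112; e_2·a_3 = 0.5571·(-4) + 0.7428·(-1) + 0.3714·0 = -2.9711.
u_3 = a_3 − 2.6112·e_1 + 2.9711·e_2 = (-0.5266, 0.7524, -0.7147).
‖u_3‖ = 1.1637, so e_3 = (-0.4526, 0.6465, -0.6142).

e_3 = (-0.4526, 0.6465, -0.6142)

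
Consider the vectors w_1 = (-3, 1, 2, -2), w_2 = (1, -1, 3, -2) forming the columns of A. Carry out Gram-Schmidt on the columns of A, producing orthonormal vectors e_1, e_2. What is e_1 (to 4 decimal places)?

e_1 = (-0.7071, 0.2357, 0.4714, -0.4714)

w_1 = (-3, 1, 2, -2); ‖w_1‖ = 4.2426, so e_1 = (-0.7071, 0.2357, 0.4714, -0.4714).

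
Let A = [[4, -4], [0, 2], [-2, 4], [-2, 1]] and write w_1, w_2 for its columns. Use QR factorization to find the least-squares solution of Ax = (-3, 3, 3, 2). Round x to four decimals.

w_1 = (4, 0, -2, -2); ‖w_1‖ = 4.8990, so e_1 = (0.8165, 0.0000, -0.4082, -0.4082).
e_1·w_2 = 0.8165·(-4) + 0.0000·2 + (-0.4082)·4 + (-0.4082)·1 = -5.3072.
u_2 = w_2 + 5.3072·e_1 = (0.3333, 2.0000, 1.8333, -1.1667).
‖u_2‖ = 2.9721, so e_2 = (0.1122, 0.6729, 0.6168, -0.3925).
Qᵀb = (-4.4907, 2.7478).
Back-substitute: x_2 = 2.7478/2.9721 = 0.9245.
x_1 = (-4.4907 + 5.3072·0.9245)/4.8990 = 0.0849.

x = (0.0849, 0.9245)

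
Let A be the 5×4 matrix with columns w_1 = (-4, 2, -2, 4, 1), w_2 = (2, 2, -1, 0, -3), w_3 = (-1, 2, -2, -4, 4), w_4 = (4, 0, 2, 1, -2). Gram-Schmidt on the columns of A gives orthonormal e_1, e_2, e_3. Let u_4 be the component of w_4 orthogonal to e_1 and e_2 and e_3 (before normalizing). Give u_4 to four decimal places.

u_4 = (1.2650, 0.8714, 0.7557, 0.9140, 1.1724)

w_1 = (-4, 2, -2, 4, 1); ‖w_1‖ = 6.4031, so e_1 = (-0.6247, 0.3123, -0.3123, 0.6247, 0.1562).
e_1·w_2 = (-0.6247)·2 + 0.3123·2 + (-0.3123)·(-1) + 0.6247·0 + 0.1562·(-3) = -0.7809.
u_2 = w_2 + 0.7809·e_1 = (1.5122, 2.2439, -1.2439, 0.4878, -2.8780).
‖u_2‖ = 4.1702, so e_2 = (0.3626, 0.5381, -0.2983, 0.1170, -0.6902).
e_1·w_3 = (-0.6247)·(-1) + 0.3123·2 + (-0.3123)·(-2) + 0.6247·(-4) + 0.1562·4 = 0.0000; e_2·w_3 = 0.3626·(-1) + 0.5381·2 + (-0.2983)·(-2) + 0.1170·(-4) + (-0.6902)·4 = -1.9184.
u_3 = w_3 + 0.0000·e_1 + 1.9184·e_2 = (-0.3043, 3.0323, -2.5722, -3.7756, 2.6760).
‖u_3‖ = 6.1090, so e_3 = (-0.0498, 0.4964, -0.4211, -0.6180, 0.4380).
e_1·w_4 = (-0.6247)·4 + 0.3123·0 + (-0.3123)·2 + 0.6247·1 + 0.1562·(-2) = -2.8111; e_2·w_4 = 0.3626·4 + 0.5381·0 + (-0.2983)·2 + 0.1170·1 + (-0.6902)·(-2) = 2.3512; e_3·w_4 = (-0.0498)·4 + 0.4964·0 + (-0.4211)·2 + (-0.6180)·1 + 0.4380·(-2) = -2.5355.
u_4 = w_4 + 2.8111·e_1 − 2.3512·e_2 + 2.5355·e_3 = (1.2650, 0.8714, 0.7557, 0.9140, 1.1724).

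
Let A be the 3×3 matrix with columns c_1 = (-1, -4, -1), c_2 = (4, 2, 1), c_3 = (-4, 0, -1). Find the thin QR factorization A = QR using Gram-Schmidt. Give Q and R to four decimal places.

Q = [[-0.2357, 0.9619, 0.1383], [-0.9428, -0.2609, 0.2075], [-0.2357, 0.0815, -0.9684]], R = [[4.2426, -3.0641, 1.1785], [0.0000, 3.4075, -3.9292], [0.0000, 0.0000, 0.4150]]

c_1 = (-1, -4, -1); ‖c_1‖ = 4.2426, so e_1 = (-0.2357, -0.9428, -0.2357).
e_1·c_2 = (-0.2357)·4 + (-0.9428)·2 + (-0.2357)·1 = -3.0641.
u_2 = c_2 + 3.0641·e_1 = (3.2778, -0.8889, 0.2778).
‖u_2‖ = 3.4075, so e_2 = (0.9619, -0.2609, 0.0815).
e_1·c_3 = (-0.2357)·(-4) + (-0.9428)·0 + (-0.2357)·(-1) = 1.1785; e_2·c_3 = 0.9619·(-4) + (-0.2609)·0 + 0.0815·(-1) = -3.9292.
u_3 = c_3 − 1.1785·e_1 + 3.9292·e_2 = (0.0574, 0.0861, -0.4019).
‖u_3‖ = 0.4150, so e_3 = (0.1383, 0.2075, -0.9684).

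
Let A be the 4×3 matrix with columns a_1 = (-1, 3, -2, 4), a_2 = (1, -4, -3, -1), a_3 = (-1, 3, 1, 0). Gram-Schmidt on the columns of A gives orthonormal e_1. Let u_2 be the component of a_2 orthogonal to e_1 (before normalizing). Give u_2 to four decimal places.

a_1 = (-1, 3, -2, 4); ‖a_1‖ = 5.4772, so e_1 = (-0.1826, 0.5477, -0.3651, 0.7303).
e_1·a_2 = (-0.1826)·1 + 0.5477·(-4) + (-0.3651)·(-3) + 0.7303·(-1) = -2.0083.
u_2 = a_2 + 2.0083·e_1 = (0.6333, -2.9000, -3.7333, 0.4667).

u_2 = (0.6333, -2.9000, -3.7333, 0.4667)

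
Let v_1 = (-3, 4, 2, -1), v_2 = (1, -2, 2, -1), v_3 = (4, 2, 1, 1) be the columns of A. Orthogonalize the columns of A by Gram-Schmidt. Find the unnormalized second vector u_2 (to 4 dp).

e_1 = v_1/‖v_1‖ = (-3, 4, 2, -1)/5.4772 = (-0.5477, 0.7303, 0.3651, -0.1826).
r_{12} = e_1·v_2 = -1.0954.
u_2 = v_2 + 1.0954·e_1 = (0.4000, -1.2000, 2.4000, -1.2000).

u_2 = (0.4000, -1.2000, 2.4000, -1.2000)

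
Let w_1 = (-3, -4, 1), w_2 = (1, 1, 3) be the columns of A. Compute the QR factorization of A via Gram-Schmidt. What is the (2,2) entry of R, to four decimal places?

r_{22} = 3.2225

q_1 = w_1/‖w_1‖ = (-3, -4, 1)/5.0990 = (-0.5883, -0.7845, 0.1961).
r_{12} = q_1·w_2 = -0.7845.
u_2 = w_2 + 0.7845·q_1 = (0.5385, 0.3846, 3.1538).
r_{22} = ‖u_2‖ = 3.2225.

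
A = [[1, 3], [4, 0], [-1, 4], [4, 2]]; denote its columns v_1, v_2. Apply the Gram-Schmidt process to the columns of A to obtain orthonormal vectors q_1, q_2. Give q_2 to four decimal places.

q_2 = (0.5322, -0.1569, 0.8012, 0.2241)

v_1 = (1, 4, -1, 4); ‖v_1‖ = 5.8310, so q_1 = (0.1715, 0.6860, -0.1715, 0.6860).
q_1·v_2 = 0.1715·3 + 0.6860·0 + (-0.1715)·4 + 0.6860·2 = 1.2005.
u_2 = v_2 − 1.2005·q_1 = (2.7941, -0.8235, 4.2059, 1.1765).
‖u_2‖ = 5.2496, so q_2 = (0.5322, -0.1569, 0.8012, 0.2241).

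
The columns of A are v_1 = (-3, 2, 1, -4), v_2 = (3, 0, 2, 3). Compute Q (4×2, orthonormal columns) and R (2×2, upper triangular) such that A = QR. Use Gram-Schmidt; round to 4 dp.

Q = [[-0.5477, 0.3484], [0.3651, 0.4012], [0.1826, 0.8341], [-0.7303, 0.1478]], R = [[5.4772, -3.4689], [0.0000, 3.1570]]

v_1 = (-3, 2, 1, -4); ‖v_1‖ = 5.4772, so e_1 = (-0.5477, 0.3651, 0.1826, -0.7303).
e_1·v_2 = (-0.5477)·3 + 0.3651·0 + 0.1826·2 + (-0.7303)·3 = -3.4689.
u_2 = v_2 + 3.4689·e_1 = (1.1000, 1.2667, 2.6333, 0.4667).
‖u_2‖ = 3.1570, so e_2 = (0.3484, 0.4012, 0.8341, 0.1478).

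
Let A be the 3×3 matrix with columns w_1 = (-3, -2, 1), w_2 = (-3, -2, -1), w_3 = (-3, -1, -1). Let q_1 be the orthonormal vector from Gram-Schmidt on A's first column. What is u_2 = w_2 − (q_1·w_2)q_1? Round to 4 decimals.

w_1 = (-3, -2, 1); ‖w_1‖ = 3.7417, so q_1 = (-0.8018, -0.5345, 0.2673).
q_1·w_2 = (-0.8018)·(-3) + (-0.5345)·(-2) + 0.2673·(-1) = 3.2071.
u_2 = w_2 − 3.2071·q_1 = (-0.4286, -0.2857, -1.8571).

u_2 = (-0.4286, -0.2857, -1.8571)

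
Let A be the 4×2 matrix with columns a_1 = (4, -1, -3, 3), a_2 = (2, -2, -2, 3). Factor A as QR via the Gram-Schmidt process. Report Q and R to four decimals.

a_1 = (4, -1, -3, 3); ‖a_1‖ = 5.9161, so q_1 = (0.6761, -0.1690, -0.5071, 0.5071).
q_1·a_2 = 0.6761·2 + (-0.1690)·(-2) + (-0.5071)·(-2) + 0.5071·3 = 4.2258.
u_2 = a_2 − 4.2258·q_1 = (-0.8571, -1.2857, 0.1429, 0.8571).
‖u_2‖ = 1.7728, so q_2 = (-0.4835, -0.7252, 0.0806, 0.4835).

Q = [[0.6761, -0.4835], [-0.1690, -0.7252], [-0.5071, 0.0806], [0.5071, 0.4835]], R = [[5.9161, 4.2258], [0.0000, 1.7728]]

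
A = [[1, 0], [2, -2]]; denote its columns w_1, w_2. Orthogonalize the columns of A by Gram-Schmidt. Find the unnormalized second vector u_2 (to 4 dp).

w_1 = (1, 2); ‖w_1‖ = 2.2361, so e_1 = (0.4472, 0.8944).
e_1·w_2 = 0.4472·0 + 0.8944·(-2) = -1.7889.
u_2 = w_2 + 1.7889·e_1 = (0.8000, -0.4000).

u_2 = (0.8000, -0.4000)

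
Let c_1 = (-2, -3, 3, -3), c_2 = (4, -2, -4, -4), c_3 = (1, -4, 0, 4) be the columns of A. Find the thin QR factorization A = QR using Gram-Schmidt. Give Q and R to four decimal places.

q_1 = c_1/‖c_1‖ = (-2, -3, 3, -3)/5.5678 = (-0.3592, -0.5388, 0.5388, -0.5388).
r_{12} = q_1·c_2 = -0.3592.
u_2 = c_2 + 0.3592·q_1 = (3.8710, -2.1935, -3.8065, -4.1935).
‖u_2‖ = 7.2022, so q_2 = (0.5375, -0.3046, -0.5285, -0.5823).
r_{13} = q_1·c_3 = -0.3592; r_{23} = q_2·c_3 = -0.5733.
u_3 = c_3 + 0.3592·q_1 + 0.5733·q_2 = (1.1791, -4.3682, -0.1095, 3.4726).
‖u_3‖ = 5.7046, so q_3 = (0.2067, -0.7657, -0.0192, 0.6087).

Q = [[-0.3592, 0.5375, 0.2067], [-0.5388, -0.3046, -0.7657], [0.5388, -0.5285, -0.0192], [-0.5388, -0.5823, 0.6087]], R = [[5.5678, -0.3592, -0.3592], [0.0000, 7.2022, -0.5733], [0.0000, 0.0000, 5.7046]]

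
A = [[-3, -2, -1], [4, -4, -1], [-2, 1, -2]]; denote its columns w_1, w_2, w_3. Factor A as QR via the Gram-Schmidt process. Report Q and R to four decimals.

Q = [[-0.5571, -0.8095, 0.1855], [0.7428, -0.5856, -0.3246], [-0.3714, 0.0431, -0.9275]], R = [[5.3852, -2.2283, 0.5571], [0.0000, 4.0043, 1.3089], [0.0000, 0.0000, 1.9941]]

w_1 = (-3, 4, -2); ‖w_1‖ = 5.3852, so e_1 = (-0.5571, 0.7428, -0.3714).
e_1·w_2 = (-0.5571)·(-2) + 0.7428·(-4) + (-0.3714)·1 = -2.2283.
u_2 = w_2 + 2.2283·e_1 = (-3.2414, -2.3448, 0.1724).
‖u_2‖ = 4.0043, so e_2 = (-0.8095, -0.5856, 0.0431).
e_1·w_3 = (-0.5571)·(-1) + 0.7428·(-1) + (-0.3714)·(-2) = 0.5571; e_2·w_3 = (-0.8095)·(-1) + (-0.5856)·(-1) + 0.0431·(-2) = 1.3089.
u_3 = w_3 − 0.5571·e_1 − 1.3089·e_2 = (0.3699, -0.6473, -1.8495).
‖u_3‖ = 1.9941, so e_3 = (0.1855, -0.3246, -0.9275).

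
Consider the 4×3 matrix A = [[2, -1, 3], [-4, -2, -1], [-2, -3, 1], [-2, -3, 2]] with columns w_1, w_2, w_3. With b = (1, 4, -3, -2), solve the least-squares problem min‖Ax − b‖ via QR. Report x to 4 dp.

w_1 = (2, -4, -2, -2); ‖w_1‖ = 5.2915, so q_1 = (0.3780, -0.7559, -0.3780, -0.3780).
q_1·w_2 = 0.3780·(-1) + (-0.7559)·(-2) + (-0.3780)·(-3) + (-0.3780)·(-3) = 3.4017.
u_2 = w_2 − 3.4017·q_1 = (-2.2857, 0.5714, -1.7143, -1.7143).
‖u_2‖ = 3.3806, so q_2 = (-0.6761, 0.1690, -0.5071, -0.5071).
q_1·w_3 = 0.3780·3 + (-0.7559)·(-1) + (-0.3780)·1 + (-0.3780)·2 = 0.7559; q_2·w_3 = (-0.6761)·3 + 0.1690·(-1) + (-0.5071)·1 + (-0.5071)·2 = -3.7187.
u_3 = w_3 − 0.7559·q_1 + 3.7187·q_2 = (0.2000, 0.2000, -0.6000, 0.4000).
‖u_3‖ = 0.7746, so q_3 = (0.2582, 0.2582, -0.7746, 0.5164).
Qᵀb = (-0.7559, 2.5355, 2.5820).
Back-substitute: x_3 = 2.5820/0.7746 = 3.3333.
x_2 = (2.5355 + 3.7187·3.3333)/3.3806 = 4.4167.
x_1 = (-0.7559 − 3.4017·4.4167 − 0.7559·3.3333)/5.2915 = -3.4583.

x = (-3.4583, 4.4167, 3.3333)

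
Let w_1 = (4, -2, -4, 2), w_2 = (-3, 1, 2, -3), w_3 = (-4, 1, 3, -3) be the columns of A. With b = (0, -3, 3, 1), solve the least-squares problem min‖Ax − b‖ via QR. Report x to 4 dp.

x = (1.2000, -5.6000, 5.8000)

w_1 = (4, -2, -4, 2); ‖w_1‖ = 6.3246, so e_1 = (0.6325, -0.3162, -0.6325, 0.3162).
e_1·w_2 = 0.6325·(-3) + (-0.3162)·1 + (-0.6325)·2 + 0.3162·(-3) = -4.4272.
u_2 = w_2 + 4.4272·e_1 = (-0.2000, -0.4000, -0.8000, -1.6000).
‖u_2‖ = 1.8439, so e_2 = (-0.1085, -0.2169, -0.4339, -0.8677).
e_1·w_3 = 0.6325·(-4) + (-0.3162)·1 + (-0.6325)·3 + 0.3162·(-3) = -5.6921; e_2·w_3 = (-0.1085)·(-4) + (-0.2169)·1 + (-0.4339)·3 + (-0.8677)·(-3) = 1.5185.
u_3 = w_3 + 5.6921·e_1 − 1.5185·e_2 = (-0.2353, -0.4706, 0.0588, 0.1176).
‖u_3‖ = 0.5423, so e_3 = (-0.4339, -0.8677, 0.1085, 0.2169).
Qᵀb = (-0.6325, -1.5185, 3.1455).
Back-substitute: x_3 = 3.1455/0.5423 = 5.8000.
x_2 = (-1.5185 − 1.5185·5.8000)/1.8439 = -5.6000.
x_1 = (-0.6325 + 4.4272·(-5.6000) + 5.6921·5.8000)/6.3246 = 1.2000.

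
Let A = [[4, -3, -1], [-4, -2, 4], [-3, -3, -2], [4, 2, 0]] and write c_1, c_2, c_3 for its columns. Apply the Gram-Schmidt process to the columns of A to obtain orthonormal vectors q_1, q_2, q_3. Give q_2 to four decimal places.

c_1 = (4, -4, -3, 4); ‖c_1‖ = 7.5498, so q_1 = (0.5298, -0.5298, -0.3974, 0.5298).
q_1·c_2 = 0.5298·(-3) + (-0.5298)·(-2) + (-0.3974)·(-3) + 0.5298·2 = 1.7219.
u_2 = c_2 − 1.7219·q_1 = (-3.9123, -1.0877, -2.3158, 1.0877).
‖u_2‖ = 4.7995, so q_2 = (-0.8151, -0.2266, -0.4825, 0.2266).

q_2 = (-0.8151, -0.2266, -0.4825, 0.2266)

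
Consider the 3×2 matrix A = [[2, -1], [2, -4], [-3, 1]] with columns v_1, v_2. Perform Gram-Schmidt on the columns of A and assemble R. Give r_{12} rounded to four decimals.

v_1 = (2, 2, -3); ‖v_1‖ = 4.1231, so q_1 = (0.4851, 0.4851, -0.7276).
r_{12} = q_1·v_2 = -3.1530.

r_{12} = -3.1530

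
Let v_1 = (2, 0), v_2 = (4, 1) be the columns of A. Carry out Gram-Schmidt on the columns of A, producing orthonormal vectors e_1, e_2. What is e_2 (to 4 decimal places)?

e_1 = v_1/‖v_1‖ = (2, 0)/2.0000 = (1.0000, 0.0000).
r_{12} = e_1·v_2 = 4.0000.
u_2 = v_2 − 4.0000·e_1 = (0.0000, 1.0000).
‖u_2‖ = 1.0000, so e_2 = (0.0000, 1.0000).

e_2 = (0.0000, 1.0000)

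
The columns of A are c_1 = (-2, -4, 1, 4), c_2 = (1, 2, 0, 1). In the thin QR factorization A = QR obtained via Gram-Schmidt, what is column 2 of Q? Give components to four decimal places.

e_2 = (0.3014, 0.6027, 0.0723, 0.7353)

c_1 = (-2, -4, 1, 4); ‖c_1‖ = 6.0828, so e_1 = (-0.3288, -0.6576, 0.1644, 0.6576).
e_1·c_2 = (-0.3288)·1 + (-0.6576)·2 + 0.1644·0 + 0.6576·1 = -0.9864.
u_2 = c_2 + 0.9864·e_1 = (0.6757, 1.3514, 0.1622, 1.6486).
‖u_2‖ = 2.2421, so e_2 = (0.3014, 0.6027, 0.0723, 0.7353).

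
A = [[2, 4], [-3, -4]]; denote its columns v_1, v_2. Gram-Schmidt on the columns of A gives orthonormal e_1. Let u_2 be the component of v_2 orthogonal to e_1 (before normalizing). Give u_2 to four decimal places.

u_2 = (0.9231, 0.6154)

v_1 = (2, -3); ‖v_1‖ = 3.6056, so e_1 = (0.5547, -0.8321).
e_1·v_2 = 0.5547·4 + (-0.8321)·(-4) = 5.5470.
u_2 = v_2 − 5.5470·e_1 = (0.9231, 0.6154).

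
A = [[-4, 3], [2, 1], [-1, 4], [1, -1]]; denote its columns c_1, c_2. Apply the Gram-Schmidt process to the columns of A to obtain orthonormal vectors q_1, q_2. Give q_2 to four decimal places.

q_2 = (0.0666, 0.5771, 0.8102, -0.0777)

q_1 = c_1/‖c_1‖ = (-4, 2, -1, 1)/4.6904 = (-0.8528, 0.4264, -0.2132, 0.2132).
r_{12} = q_1·c_2 = -3.1980.
u_2 = c_2 + 3.1980·q_1 = (0.2727, 2.3636, 3.3182, -0.3182).
‖u_2‖ = 4.0955, so q_2 = (0.0666, 0.5771, 0.8102, -0.0777).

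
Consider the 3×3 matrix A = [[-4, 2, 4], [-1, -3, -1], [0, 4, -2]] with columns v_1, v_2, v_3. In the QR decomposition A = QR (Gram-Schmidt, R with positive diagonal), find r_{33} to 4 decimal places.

r_{33} = 2.7735

q_1 = v_1/‖v_1‖ = (-4, -1, 0)/4.1231 = (-0.9701, -0.2425, 0.0000).
r_{12} = q_1·v_2 = -1.2127.
u_2 = v_2 + 1.2127·q_1 = (0.8235, -3.2941, 4.0000).
‖u_2‖ = 5.2468, so q_2 = (0.1570, -0.6278, 0.7624).
r_{13} = q_1·v_3 = -3.6380; r_{23} = q_2·v_3 = -0.2691.
u_3 = v_3 + 3.6380·q_1 + 0.2691·q_2 = (0.5128, -2.0513, -1.7949).
r_{33} = ‖u_3‖ = 2.7735.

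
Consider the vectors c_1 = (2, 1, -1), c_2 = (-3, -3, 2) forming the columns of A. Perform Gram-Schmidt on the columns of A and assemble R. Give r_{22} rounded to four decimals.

r_{22} = 1.3540

q_1 = c_1/‖c_1‖ = (2, 1, -1)/2.4495 = (0.8165, 0.4082, -0.4082).
r_{12} = q_1·c_2 = -4.4907.
u_2 = c_2 + 4.4907·q_1 = (0.6667, -1.1667, 0.1667).
r_{22} = ‖u_2‖ = 1.3540.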